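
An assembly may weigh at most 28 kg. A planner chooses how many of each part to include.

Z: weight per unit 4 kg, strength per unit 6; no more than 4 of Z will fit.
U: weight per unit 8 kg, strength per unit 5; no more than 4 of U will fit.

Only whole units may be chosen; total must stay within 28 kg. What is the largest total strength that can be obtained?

3×Z and 2×U: weight 28 ≤ 28, strength 3·6 + 2·5 = 28.
4×Z and 1×U: weight 24 ≤ 28, strength 4·6 + 1·5 = 29.
Best is 29.

29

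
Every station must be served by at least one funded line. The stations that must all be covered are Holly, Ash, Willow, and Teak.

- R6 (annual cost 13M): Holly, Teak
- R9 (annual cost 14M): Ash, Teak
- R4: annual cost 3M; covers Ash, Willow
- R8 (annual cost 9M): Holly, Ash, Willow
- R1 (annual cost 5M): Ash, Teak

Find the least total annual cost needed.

14

Choose R8 and R1: together they cover Holly, Ash, Willow, Teak — every station.
Total annual cost: 9 + 5 = 14.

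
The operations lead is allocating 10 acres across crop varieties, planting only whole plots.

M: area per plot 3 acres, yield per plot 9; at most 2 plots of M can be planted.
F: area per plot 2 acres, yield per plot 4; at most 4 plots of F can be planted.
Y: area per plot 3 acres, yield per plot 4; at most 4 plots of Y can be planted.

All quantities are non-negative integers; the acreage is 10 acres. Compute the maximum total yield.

26

M has the best ratio (9/3); taking only M gives at most 2×9 = 18 (stopped by the supply cap of 2).
Mixing does better — 2×M and 2×F: area 10 ≤ 10, yield 2·9 + 2·4 = 26.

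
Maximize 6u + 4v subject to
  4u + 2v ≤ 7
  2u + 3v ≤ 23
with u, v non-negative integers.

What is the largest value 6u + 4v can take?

12

(u,v)=(0,3): 4·0+2·3=6≤7, 2·0+3·3=9≤23, objective 12.
(u,v)=(0,2): 4·0+2·2=4≤7, 2·0+3·2=6≤23, objective 8.
Maximum is 12 at (u,v)=(0,3).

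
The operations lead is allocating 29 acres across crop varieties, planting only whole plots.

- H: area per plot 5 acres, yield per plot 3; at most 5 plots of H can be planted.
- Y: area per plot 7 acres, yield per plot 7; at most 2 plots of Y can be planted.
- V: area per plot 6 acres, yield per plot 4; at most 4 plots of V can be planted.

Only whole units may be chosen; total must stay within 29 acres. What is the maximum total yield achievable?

This is a bounded integer knapsack.
Y has the best ratio (7/7); taking only Y gives at most 2×7 = 14 (stopped by the supply cap of 2).
Mixing does better — 3×H and 2×Y: area 29 ≤ 29, yield 3·3 + 2·7 = 23.

23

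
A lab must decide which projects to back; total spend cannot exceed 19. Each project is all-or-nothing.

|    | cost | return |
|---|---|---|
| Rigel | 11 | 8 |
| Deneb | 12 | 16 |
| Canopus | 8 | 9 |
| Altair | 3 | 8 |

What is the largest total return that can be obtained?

Take Deneb and Altair: cost 12 + 3 = 15 ≤ 19, return 16 + 8 = 24.
No other feasible combination does better.

24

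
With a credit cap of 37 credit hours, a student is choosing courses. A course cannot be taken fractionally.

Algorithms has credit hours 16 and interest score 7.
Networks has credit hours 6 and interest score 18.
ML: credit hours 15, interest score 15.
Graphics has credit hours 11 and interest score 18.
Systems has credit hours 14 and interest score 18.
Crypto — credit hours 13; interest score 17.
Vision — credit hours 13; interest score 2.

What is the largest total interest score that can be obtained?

Treat it as a binary knapsack problem.
Take Networks, Graphics, and Systems: credit hours 6 + 11 + 14 = 31 ≤ 37, interest score 18 + 18 + 18 = 54.
No other feasible combination does better.

54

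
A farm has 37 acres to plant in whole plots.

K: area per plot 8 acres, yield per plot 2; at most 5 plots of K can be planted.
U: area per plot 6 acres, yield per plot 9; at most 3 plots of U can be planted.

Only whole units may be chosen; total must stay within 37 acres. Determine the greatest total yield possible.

31

1×K and 3×U: area 26 ≤ 37, yield 1·2 + 3·9 = 29.
2×K and 3×U: area 34 ≤ 37, yield 2·2 + 3·9 = 31.
Best is 31.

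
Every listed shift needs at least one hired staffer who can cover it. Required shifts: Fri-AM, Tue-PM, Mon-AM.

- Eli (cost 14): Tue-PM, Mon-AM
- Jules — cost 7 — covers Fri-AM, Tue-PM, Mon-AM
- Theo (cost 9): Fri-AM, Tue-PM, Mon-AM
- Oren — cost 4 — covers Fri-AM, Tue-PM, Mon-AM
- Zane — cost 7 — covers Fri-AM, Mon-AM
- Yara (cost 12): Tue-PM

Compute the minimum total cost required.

Oren alone covers Fri-AM, Tue-PM, Mon-AM — every shift.
Total cost: 4.
No cover costs less than 4.

4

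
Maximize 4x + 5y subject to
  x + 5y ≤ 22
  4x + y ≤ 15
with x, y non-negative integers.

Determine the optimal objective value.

The continuous relaxation peaks at (2.79, 3.84) with value 30.37; rounding to a feasible lattice point costs some objective.
(x,y)=(2,4): 1·2+5·4=22≤22, 4·2+1·4=12≤15, objective 28.
(x,y)=(3,3): 1·3+5·3=18≤22, 4·3+1·3=15≤15, objective 27.
(x,y)=(1,4): 1·1+5·4=21≤22, 4·1+1·4=8≤15, objective 24.
The best lattice point is (2,4), giving 28.

28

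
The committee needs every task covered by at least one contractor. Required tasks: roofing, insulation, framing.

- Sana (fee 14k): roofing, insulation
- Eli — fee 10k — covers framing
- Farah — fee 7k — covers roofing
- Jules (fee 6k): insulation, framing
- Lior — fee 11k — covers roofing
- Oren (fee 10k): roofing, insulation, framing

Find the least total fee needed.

This is an integer covering problem.
The greedy cost-per-new-task heuristic would pick Jules and Farah for 13, but a cheaper cover exists.
Oren alone covers roofing, insulation, framing — every task.
Total fee: 10.
No cover costs less than 10.

10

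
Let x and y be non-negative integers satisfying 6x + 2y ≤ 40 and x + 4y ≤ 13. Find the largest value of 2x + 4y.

18

The continuous relaxation peaks at (6.09, 1.73) with value 19.09; rounding to a feasible lattice point costs some objective.
(x,y)=(5,2): 6·5+2·2=34≤40, 1·5+4·2=13≤13, objective 18.
(x,y)=(6,1): 6·6+2·1=38≤40, 1·6+4·1=10≤13, objective 16.
(x,y)=(4,2): 6·4+2·2=28≤40, 1·4+4·2=12≤13, objective 16.
The best lattice point is (5,2), giving 18.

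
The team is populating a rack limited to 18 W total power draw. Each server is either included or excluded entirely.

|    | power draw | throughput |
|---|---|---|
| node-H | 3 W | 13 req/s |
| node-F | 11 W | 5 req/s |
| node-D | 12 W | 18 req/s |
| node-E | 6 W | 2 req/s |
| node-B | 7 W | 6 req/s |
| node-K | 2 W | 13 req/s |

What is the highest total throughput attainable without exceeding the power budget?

44

Take node-H, node-D, and node-K: power draw 3 + 12 + 2 = 17 ≤ 18, throughput 13 + 18 + 13 = 44.
No other feasible combination does better.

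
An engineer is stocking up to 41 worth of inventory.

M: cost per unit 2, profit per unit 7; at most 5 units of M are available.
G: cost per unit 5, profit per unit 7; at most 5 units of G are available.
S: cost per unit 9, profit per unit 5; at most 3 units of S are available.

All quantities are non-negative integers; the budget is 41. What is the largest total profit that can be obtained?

5×M and 5×G: cost 35 ≤ 41, profit 5·7 + 5·7 = 70.
5×M, 4×G, and 1×S: cost 39 ≤ 41, profit 5·7 + 4·7 + 1·5 = 68.
Best is 70.

70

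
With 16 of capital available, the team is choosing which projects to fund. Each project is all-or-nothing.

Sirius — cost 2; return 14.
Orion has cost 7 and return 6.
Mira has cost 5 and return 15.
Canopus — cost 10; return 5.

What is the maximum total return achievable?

Sirius + Orion + Mira: cost 2 + 7 + 5 = 14 ≤ 16, return 14 + 6 + 15 = 35.
Sirius + Mira: cost 2 + 5 = 7 ≤ 16, return 14 + 15 = 29.
Best is Sirius, Orion, and Mira with total return 35.

35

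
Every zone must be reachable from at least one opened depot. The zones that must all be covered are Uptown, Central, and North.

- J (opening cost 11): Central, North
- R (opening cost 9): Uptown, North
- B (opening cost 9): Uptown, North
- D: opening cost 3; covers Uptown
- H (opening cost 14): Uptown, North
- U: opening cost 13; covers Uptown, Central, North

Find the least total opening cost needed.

U alone covers Uptown, Central, North — every zone.
Total opening cost: 13.

13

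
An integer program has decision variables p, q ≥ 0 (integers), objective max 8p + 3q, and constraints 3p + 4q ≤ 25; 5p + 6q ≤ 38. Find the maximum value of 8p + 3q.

The continuous relaxation peaks at (7.6, 0) with value 60.80; rounding to a feasible lattice point costs some objective.
(p,q)=(7,0): 3·7+4·0=21≤25, 5·7+6·0=35≤38, objective 56.
(p,q)=(6,1): 3·6+4·1=22≤25, 5·6+6·1=36≤38, objective 51.
(p,q)=(6,0): 3·6+4·0=18≤25, 5·6+6·0=30≤38, objective 48.
Maximum is 56 at (p,q)=(7,0).

56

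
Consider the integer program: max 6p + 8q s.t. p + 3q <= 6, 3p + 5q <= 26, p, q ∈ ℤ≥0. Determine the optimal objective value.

36

(p,q)=(6,0): 1·6+3·0=6≤6, 3·6+5·0=18≤26, objective 36.
(p,q)=(5,0): 1·5+3·0=5≤6, 3·5+5·0=15≤26, objective 30.
No feasible integer point exceeds 36.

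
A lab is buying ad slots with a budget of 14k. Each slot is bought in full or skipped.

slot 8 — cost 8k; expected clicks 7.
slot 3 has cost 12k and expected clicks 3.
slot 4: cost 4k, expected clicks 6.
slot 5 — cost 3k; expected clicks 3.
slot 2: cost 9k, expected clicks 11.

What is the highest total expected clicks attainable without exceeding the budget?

17

This is a 0-1 knapsack instance.
Allowing fractional choices, the relaxed optimum would be about 18.0, but ad slots are indivisible.
slot 4 + slot 2: cost 4 + 9 = 13 ≤ 14, expected clicks 6 + 11 = 17.
slot 5 + slot 2: cost 3 + 9 = 12 ≤ 14, expected clicks 3 + 11 = 14.
Best is slot 4 and slot 2 with total expected clicks 17.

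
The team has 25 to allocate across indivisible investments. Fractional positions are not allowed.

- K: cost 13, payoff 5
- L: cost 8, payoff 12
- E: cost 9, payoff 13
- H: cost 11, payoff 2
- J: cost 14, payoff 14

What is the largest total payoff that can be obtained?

Treat it as a binary knapsack problem.
L + J: cost 8 + 14 = 22 ≤ 25, payoff 12 + 14 = 26.
E + J: cost 9 + 14 = 23 ≤ 25, payoff 13 + 14 = 27.
Best is E and J with total payoff 27.

27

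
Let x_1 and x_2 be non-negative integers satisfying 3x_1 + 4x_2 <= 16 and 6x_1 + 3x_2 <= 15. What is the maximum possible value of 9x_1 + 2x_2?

(x_1,x_2)=(2,1): 3·2+4·1=10≤16, 6·2+3·1=15≤15, objective 20.
(x_1,x_2)=(2,0): 3·2+4·0=6≤16, 6·2+3·0=12≤15, objective 18.
(x_1,x_2)=(1,2): 3·1+4·2=11≤16, 6·1+3·2=12≤15, objective 13.
Maximum is 20 at (x_1,x_2)=(2,1).

20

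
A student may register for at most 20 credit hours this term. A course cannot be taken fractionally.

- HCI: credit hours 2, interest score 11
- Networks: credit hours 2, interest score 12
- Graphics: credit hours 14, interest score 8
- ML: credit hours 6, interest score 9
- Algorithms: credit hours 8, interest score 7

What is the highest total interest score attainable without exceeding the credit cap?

39

Take HCI, Networks, ML, and Algorithms: credit hours 2 + 2 + 6 + 8 = 18 ≤ 20, interest score 11 + 12 + 9 + 7 = 39.
No other feasible combination does better.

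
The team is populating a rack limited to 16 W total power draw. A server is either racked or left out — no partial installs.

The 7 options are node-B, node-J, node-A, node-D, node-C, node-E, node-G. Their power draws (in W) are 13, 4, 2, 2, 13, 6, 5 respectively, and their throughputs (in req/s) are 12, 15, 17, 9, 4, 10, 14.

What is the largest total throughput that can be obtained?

Take node-J, node-A, node-D, and node-G: power draw 4 + 2 + 2 + 5 = 13 ≤ 16, throughput 15 + 17 + 9 + 14 = 55.
No other feasible combination does better.

55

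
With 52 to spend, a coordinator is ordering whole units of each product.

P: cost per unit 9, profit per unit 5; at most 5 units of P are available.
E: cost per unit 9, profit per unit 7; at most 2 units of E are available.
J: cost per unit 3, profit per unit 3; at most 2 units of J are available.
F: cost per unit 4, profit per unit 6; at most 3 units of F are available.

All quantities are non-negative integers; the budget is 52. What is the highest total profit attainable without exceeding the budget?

45

Take 2×P, 2×E, 1×J, and 3×F: cost 51 ≤ 52, profit 2·5 + 2·7 + 1·3 + 3·6 = 45.
F has the best ratio (6/4) and is taken to its limit of 3; remaining capacity is filled optimally with the others.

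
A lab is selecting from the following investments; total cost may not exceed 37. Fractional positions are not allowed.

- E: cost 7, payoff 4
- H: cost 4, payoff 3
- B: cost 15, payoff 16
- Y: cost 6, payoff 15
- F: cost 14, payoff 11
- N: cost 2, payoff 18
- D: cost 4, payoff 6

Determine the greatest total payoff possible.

60

This is a 0-1 knapsack instance.
E + B + Y + N + D: cost 7 + 15 + 6 + 2 + 4 = 34 ≤ 37, payoff 4 + 16 + 15 + 18 + 6 = 59.
B + Y + F + N: cost 15 + 6 + 14 + 2 = 37 ≤ 37, payoff 16 + 15 + 11 + 18 = 60.
H + B + Y + N + D: cost 4 + 15 + 6 + 2 + 4 = 31 ≤ 37, payoff 3 + 16 + 15 + 18 + 6 = 58.
Best is B, Y, F, and N with total payoff 60.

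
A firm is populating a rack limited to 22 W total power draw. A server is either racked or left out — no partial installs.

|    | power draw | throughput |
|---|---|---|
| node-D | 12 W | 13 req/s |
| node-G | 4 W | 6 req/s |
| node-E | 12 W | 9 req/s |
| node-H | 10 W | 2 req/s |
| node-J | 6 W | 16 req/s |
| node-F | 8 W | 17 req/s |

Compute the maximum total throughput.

Take node-G, node-J, and node-F: power draw 4 + 6 + 8 = 18 ≤ 22, throughput 6 + 16 + 17 = 39.
No other feasible combination does better.

39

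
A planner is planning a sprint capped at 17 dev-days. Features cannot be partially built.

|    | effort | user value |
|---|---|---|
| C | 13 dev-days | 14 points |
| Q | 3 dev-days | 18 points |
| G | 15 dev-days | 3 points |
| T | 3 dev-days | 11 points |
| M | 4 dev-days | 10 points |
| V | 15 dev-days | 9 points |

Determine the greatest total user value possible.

39

Allowing fractional choices, the relaxed optimum would be about 46.5, but features are indivisible.
C + Q: effort 13 + 3 = 16 ≤ 17, user value 14 + 18 = 32.
Q + T + M: effort 3 + 3 + 4 = 10 ≤ 17, user value 18 + 11 + 10 = 39.
Q + T: effort 3 + 3 = 6 ≤ 17, user value 18 + 11 = 29.
Best is Q, T, and M with total user value 39.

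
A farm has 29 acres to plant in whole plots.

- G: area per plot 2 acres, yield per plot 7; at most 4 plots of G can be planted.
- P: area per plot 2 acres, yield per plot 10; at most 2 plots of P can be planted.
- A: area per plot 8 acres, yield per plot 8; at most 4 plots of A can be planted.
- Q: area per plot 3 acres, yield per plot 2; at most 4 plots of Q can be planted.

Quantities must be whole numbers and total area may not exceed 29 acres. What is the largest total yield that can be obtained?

Take 4×G, 2×P, and 2×A: area 28 ≤ 29, yield 4·7 + 2·10 + 2·8 = 64.
P has the best ratio (10/2) and is taken to its limit of 2; remaining capacity is filled optimally with the others.

64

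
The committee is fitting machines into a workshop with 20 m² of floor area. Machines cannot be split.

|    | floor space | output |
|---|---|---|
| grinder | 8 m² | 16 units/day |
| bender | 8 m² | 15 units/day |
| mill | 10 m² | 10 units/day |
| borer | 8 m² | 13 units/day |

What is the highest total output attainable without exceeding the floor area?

grinder + bender: floor space 8 + 8 = 16 ≤ 20, output 16 + 15 = 31.
grinder + borer: floor space 8 + 8 = 16 ≤ 20, output 16 + 13 = 29.
bender + borer: floor space 8 + 8 = 16 ≤ 20, output 15 + 13 = 28.
Best is grinder and bender with total output 31.

31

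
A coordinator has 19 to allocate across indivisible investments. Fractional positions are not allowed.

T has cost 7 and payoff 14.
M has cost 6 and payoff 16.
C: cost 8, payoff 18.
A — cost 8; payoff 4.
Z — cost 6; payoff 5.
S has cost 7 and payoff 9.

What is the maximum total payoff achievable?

Treat it as a binary knapsack problem.
Take T, M, and Z: cost 7 + 6 + 6 = 19 ≤ 19, payoff 14 + 16 + 5 = 35.
No other feasible combination does better.

35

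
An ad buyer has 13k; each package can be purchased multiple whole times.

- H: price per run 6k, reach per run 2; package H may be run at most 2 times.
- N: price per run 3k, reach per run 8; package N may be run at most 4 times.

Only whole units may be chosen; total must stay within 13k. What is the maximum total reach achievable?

N has the best ratio (8/3); taking only N gives at most 4×8 = 32 (stopped by the price limit).
Optimal: 4×N: price 12 ≤ 13, reach 4·8 = 32.

32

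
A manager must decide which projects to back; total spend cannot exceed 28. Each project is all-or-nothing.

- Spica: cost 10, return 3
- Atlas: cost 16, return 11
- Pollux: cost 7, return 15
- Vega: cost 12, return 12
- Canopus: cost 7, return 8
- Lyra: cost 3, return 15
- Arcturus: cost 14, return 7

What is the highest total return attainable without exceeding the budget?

Allowing fractional choices, the relaxed optimum would be about 49.0, but projects are indivisible.
Atlas + Pollux + Lyra: cost 16 + 7 + 3 = 26 ≤ 28, return 11 + 15 + 15 = 41.
Spica + Pollux + Canopus + Lyra: cost 10 + 7 + 7 + 3 = 27 ≤ 28, return 3 + 15 + 8 + 15 = 41.
Pollux + Vega + Lyra: cost 7 + 12 + 3 = 22 ≤ 28, return 15 + 12 + 15 = 42.
Best is Pollux, Vega, and Lyra with total return 42.

42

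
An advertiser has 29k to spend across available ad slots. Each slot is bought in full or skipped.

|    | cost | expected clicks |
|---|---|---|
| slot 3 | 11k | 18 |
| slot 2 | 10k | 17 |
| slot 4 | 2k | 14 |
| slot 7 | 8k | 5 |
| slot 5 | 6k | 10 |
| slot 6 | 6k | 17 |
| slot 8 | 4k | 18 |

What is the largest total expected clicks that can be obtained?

77

Allowing fractional choices, the relaxed optimum would be about 77.6, but ad slots are indivisible.
slot 3 + slot 4 + slot 5 + slot 6 + slot 8: cost 11 + 2 + 6 + 6 + 4 = 29 ≤ 29, expected clicks 18 + 14 + 10 + 17 + 18 = 77.
slot 2 + slot 4 + slot 5 + slot 6 + slot 8: cost 10 + 2 + 6 + 6 + 4 = 28 ≤ 29, expected clicks 17 + 14 + 10 + 17 + 18 = 76.
Best is slot 3, slot 4, slot 5, slot 6, and slot 8 with total expected clicks 77.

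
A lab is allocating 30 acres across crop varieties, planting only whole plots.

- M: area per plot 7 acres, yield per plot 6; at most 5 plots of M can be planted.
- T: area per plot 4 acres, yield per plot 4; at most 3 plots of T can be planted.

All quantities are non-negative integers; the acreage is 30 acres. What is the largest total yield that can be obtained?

26

T has the best ratio (4/4); taking only T gives at most 3×4 = 12 (stopped by the supply cap of 3).
Mixing does better — 3×M and 2×T: area 29 ≤ 30, yield 3·6 + 2·4 = 26.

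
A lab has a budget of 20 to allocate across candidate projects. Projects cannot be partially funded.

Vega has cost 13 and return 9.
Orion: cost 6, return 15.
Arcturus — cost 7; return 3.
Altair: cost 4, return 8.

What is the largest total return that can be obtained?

Take Orion, Arcturus, and Altair: cost 6 + 7 + 4 = 17 ≤ 20, return 15 + 3 + 8 = 26.
No other feasible combination does better.

26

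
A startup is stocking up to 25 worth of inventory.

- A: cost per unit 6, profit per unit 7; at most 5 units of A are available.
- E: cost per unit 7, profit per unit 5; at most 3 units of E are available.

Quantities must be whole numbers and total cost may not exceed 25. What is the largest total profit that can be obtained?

This is a bounded integer knapsack.
4×A: cost 24 ≤ 25, profit 4·7 = 28.
3×A and 1×E: cost 25 ≤ 25, profit 3·7 + 1·5 = 26.
Best is 28.

28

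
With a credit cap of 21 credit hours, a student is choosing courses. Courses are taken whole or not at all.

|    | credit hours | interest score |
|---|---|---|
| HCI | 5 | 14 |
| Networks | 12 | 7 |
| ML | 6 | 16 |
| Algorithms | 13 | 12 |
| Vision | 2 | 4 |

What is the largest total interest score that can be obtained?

34

Allowing fractional choices, the relaxed optimum would be about 41.4, but courses are indivisible.
HCI + ML: credit hours 5 + 6 = 11 ≤ 21, interest score 14 + 16 = 30.
ML + Algorithms + Vision: credit hours 6 + 13 + 2 = 21 ≤ 21, interest score 16 + 12 + 4 = 32.
HCI + ML + Vision: credit hours 5 + 6 + 2 = 13 ≤ 21, interest score 14 + 16 + 4 = 34.
Best is HCI, ML, and Vision with total interest score 34.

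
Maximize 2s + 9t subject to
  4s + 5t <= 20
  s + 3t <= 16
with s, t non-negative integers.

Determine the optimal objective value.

(s,t)=(0,4): 4·0+5·4=20≤20, 1·0+3·4=12≤16, objective 36.
(s,t)=(1,3): 4·1+5·3=19≤20, 1·1+3·3=10≤16, objective 29.
(s,t)=(0,3): 4·0+5·3=15≤20, 1·0+3·3=9≤16, objective 27.
Maximum is 36 at (s,t)=(0,4).

36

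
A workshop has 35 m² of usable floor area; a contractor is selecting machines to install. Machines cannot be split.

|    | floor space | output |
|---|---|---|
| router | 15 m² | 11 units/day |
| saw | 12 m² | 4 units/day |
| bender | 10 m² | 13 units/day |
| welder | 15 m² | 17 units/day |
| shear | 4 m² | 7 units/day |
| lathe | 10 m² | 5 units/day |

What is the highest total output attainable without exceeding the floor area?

37

Take bender, welder, and shear: floor space 10 + 15 + 4 = 29 ≤ 35, output 13 + 17 + 7 = 37.
No other feasible combination does better.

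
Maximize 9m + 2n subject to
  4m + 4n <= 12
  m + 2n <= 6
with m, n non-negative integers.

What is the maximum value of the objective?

27

(m,n)=(3,0): 4·3+4·0=12≤12, 1·3+2·0=3≤6, objective 27.
(m,n)=(2,1): 4·2+4·1=12≤12, 1·2+2·1=4≤6, objective 20.
(m,n)=(2,0): 4·2+4·0=8≤12, 1·2+2·0=2≤6, objective 18.
The best lattice point is (3,0), giving 27.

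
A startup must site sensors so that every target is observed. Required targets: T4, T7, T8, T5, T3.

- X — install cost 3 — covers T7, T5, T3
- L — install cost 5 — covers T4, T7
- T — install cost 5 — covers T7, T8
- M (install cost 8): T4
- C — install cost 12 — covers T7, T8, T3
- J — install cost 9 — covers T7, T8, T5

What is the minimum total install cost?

13

This is a weighted set-cover instance.
Choose X, L, and T: together they cover T4, T7, T8, T5, T3 — every target.
Total install cost: 3 + 5 + 5 = 13.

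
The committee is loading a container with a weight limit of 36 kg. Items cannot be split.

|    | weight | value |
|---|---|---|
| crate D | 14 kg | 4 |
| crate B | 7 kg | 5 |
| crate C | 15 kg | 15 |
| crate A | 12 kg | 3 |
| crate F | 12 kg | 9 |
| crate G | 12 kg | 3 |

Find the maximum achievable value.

29

Allowing fractional choices, the relaxed optimum would be about 29.6, but items are indivisible.
crate D + crate B + crate C: weight 14 + 7 + 15 = 36 ≤ 36, value 4 + 5 + 15 = 24.
crate B + crate C + crate F: weight 7 + 15 + 12 = 34 ≤ 36, value 5 + 15 + 9 = 29.
crate C + crate F: weight 15 + 12 = 27 ≤ 36, value 15 + 9 = 24.
Best is crate B, crate C, and crate F with total value 29.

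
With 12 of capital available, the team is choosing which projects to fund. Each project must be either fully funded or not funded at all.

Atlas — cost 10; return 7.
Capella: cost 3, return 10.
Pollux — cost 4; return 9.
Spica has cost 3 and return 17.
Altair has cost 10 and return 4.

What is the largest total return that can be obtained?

This is a 0-1 knapsack instance.
Pollux + Spica: cost 4 + 3 = 7 ≤ 12, return 9 + 17 = 26.
Capella + Spica: cost 3 + 3 = 6 ≤ 12, return 10 + 17 = 27.
Capella + Pollux + Spica: cost 3 + 4 + 3 = 10 ≤ 12, return 10 + 9 + 17 = 36.
Best is Capella, Pollux, and Spica with total return 36.

36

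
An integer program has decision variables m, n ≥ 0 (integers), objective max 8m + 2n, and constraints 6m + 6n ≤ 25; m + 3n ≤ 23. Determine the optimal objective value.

The continuous relaxation peaks at (4.17, 0) with value 33.33; rounding to a feasible lattice point costs some objective.
(m,n)=(4,0): 6·4+6·0=24≤25, 1·4+3·0=4≤23, objective 32.
(m,n)=(3,1): 6·3+6·1=24≤25, 1·3+3·1=6≤23, objective 26.
The best lattice point is (4,0), giving 32.

32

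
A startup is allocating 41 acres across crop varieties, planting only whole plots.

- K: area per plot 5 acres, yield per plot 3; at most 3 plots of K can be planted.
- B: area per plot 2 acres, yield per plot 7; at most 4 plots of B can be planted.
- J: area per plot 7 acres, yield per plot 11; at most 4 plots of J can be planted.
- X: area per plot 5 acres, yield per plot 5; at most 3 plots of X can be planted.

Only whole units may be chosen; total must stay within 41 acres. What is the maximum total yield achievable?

77

1×K, 4×B, and 4×J: area 41 ≤ 41, yield 1·3 + 4·7 + 4·11 = 75.
4×B, 4×J, and 1×X: area 41 ≤ 41, yield 4·7 + 4·11 + 1·5 = 77.
Best is 77.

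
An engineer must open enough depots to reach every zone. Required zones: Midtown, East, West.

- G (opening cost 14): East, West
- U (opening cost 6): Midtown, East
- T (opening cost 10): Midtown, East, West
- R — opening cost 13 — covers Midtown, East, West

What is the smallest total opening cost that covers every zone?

10

The greedy cost-per-new-zone heuristic would pick U and T for 16, but a cheaper cover exists.
T alone covers Midtown, East, West — every zone.
Total opening cost: 10.
No cover costs less than 10.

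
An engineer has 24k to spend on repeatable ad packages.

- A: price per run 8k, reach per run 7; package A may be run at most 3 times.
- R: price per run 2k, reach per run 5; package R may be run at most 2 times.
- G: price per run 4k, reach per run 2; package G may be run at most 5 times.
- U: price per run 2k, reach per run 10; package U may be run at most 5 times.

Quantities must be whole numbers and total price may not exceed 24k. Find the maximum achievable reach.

This is a bounded integer knapsack.
Take 1×A, 2×R, and 5×U: price 22 ≤ 24, reach 1·7 + 2·5 + 5·10 = 67.
U has the best ratio (10/2) and is taken to its limit of 5; remaining capacity is filled optimally with the others.

67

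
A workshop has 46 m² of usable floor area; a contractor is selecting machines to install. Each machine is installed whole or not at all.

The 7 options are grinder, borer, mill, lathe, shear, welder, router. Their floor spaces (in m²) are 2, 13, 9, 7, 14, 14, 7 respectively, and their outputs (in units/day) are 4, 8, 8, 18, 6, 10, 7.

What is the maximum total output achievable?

grinder + borer + mill + lathe + welder: floor space 2 + 13 + 9 + 7 + 14 = 45 ≤ 46, output 4 + 8 + 8 + 18 + 10 = 48.
grinder + mill + lathe + welder + router: floor space 2 + 9 + 7 + 14 + 7 = 39 ≤ 46, output 4 + 8 + 18 + 10 + 7 = 47.
Best is grinder, borer, mill, lathe, and welder with total output 48.

48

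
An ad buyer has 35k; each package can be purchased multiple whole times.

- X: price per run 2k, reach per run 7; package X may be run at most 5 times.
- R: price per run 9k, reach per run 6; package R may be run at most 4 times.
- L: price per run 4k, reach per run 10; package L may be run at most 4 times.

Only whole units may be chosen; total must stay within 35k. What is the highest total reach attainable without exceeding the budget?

81

This is a bounded integer knapsack.
X has the best ratio (7/2); taking only X gives at most 5×7 = 35 (stopped by the supply cap of 5).
Mixing does better — 5×X, 1×R, and 4×L: price 35 ≤ 35, reach 5·7 + 1·6 + 4·10 = 81.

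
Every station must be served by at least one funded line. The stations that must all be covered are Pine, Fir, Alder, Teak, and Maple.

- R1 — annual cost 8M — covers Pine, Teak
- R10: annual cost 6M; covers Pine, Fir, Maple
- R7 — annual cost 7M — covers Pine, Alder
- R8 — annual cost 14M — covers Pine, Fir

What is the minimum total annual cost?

Choose R1, R10, and R7: together they cover Pine, Fir, Alder, Teak, Maple — every station.
Total annual cost: 8 + 6 + 7 = 21.
No cover costs less than 21.

21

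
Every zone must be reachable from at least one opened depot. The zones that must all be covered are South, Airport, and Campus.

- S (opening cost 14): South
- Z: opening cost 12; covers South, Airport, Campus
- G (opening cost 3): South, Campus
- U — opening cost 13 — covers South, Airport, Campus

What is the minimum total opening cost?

12

The greedy cost-per-new-zone heuristic would pick G and Z for 15, but a cheaper cover exists.
Z alone covers South, Airport, Campus — every zone.
Total opening cost: 12.
No cover costs less than 12.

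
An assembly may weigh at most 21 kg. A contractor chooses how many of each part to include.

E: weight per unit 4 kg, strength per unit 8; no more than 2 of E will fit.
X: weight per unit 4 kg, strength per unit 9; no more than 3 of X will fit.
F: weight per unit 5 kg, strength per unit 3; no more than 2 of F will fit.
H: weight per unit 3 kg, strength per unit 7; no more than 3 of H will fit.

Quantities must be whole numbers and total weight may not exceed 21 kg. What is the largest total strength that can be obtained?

48

Take 3×X and 3×H: weight 21 ≤ 21, strength 3·9 + 3·7 = 48.
H has the best ratio (7/3) and is taken to its limit of 3; remaining capacity is filled optimally with the others.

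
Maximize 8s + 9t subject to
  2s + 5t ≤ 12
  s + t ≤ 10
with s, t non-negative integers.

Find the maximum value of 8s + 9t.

48

(s,t)=(6,0): 2·6+5·0=12≤12, 1·6+1·0=6≤10, objective 48.
(s,t)=(5,0): 2·5+5·0=10≤12, 1·5+1·0=5≤10, objective 40.
The best lattice point is (6,0), giving 48.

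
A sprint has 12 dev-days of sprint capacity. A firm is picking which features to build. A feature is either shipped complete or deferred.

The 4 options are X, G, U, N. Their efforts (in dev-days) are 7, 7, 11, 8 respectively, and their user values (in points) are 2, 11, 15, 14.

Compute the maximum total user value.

Take U: effort 11 ≤ 12, user value 15.
No other feasible combination does better.

15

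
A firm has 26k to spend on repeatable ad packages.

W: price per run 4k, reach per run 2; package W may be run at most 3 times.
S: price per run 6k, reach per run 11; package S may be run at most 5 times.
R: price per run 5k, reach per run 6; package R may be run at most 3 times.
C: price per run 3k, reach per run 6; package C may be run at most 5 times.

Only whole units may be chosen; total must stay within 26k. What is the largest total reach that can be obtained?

47

This is a bounded integer knapsack.
2×S and 4×C: price 24 ≤ 26, reach 2·11 + 4·6 = 46.
1×S, 1×R, and 5×C: price 26 ≤ 26, reach 1·11 + 1·6 + 5·6 = 47.
Best is 47.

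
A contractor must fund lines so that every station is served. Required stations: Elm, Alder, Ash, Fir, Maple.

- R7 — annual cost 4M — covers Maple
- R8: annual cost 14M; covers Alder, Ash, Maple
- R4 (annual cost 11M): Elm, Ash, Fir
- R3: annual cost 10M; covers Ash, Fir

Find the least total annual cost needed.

25

This is a weighted set-cover instance.
The greedy cost-per-new-station heuristic would pick R4, R7, and R8 for 29, but a cheaper cover exists.
Choose R8 and R4: together they cover Elm, Alder, Ash, Fir, Maple — every station.
Total annual cost: 14 + 11 = 25.
No cover costs less than 25.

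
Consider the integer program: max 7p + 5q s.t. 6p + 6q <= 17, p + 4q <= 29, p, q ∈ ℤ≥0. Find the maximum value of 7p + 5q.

14

(p,q)=(2,0) is feasible, giving 14.
(p,q)=(1,1) is feasible, giving 12.
(p,q)=(1,0) is feasible, giving 7.
The best lattice point is (2,0), giving 14.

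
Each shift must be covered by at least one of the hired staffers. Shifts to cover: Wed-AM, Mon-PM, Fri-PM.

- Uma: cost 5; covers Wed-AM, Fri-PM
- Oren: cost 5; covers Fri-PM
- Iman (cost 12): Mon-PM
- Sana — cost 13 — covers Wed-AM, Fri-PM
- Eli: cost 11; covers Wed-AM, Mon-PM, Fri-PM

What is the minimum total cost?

11

The greedy cost-per-new-shift heuristic would pick Uma and Eli for 16, but a cheaper cover exists.
Eli alone covers Wed-AM, Mon-PM, Fri-PM — every shift.
Total cost: 11.
No cover costs less than 11.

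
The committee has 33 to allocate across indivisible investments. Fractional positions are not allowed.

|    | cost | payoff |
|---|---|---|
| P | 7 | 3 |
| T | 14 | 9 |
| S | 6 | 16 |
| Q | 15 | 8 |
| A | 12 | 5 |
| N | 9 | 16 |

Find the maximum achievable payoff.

S + Q + N: cost 6 + 15 + 9 = 30 ≤ 33, payoff 16 + 8 + 16 = 40.
T + S + N: cost 14 + 6 + 9 = 29 ≤ 33, payoff 9 + 16 + 16 = 41.
Best is T, S, and N with total payoff 41.

41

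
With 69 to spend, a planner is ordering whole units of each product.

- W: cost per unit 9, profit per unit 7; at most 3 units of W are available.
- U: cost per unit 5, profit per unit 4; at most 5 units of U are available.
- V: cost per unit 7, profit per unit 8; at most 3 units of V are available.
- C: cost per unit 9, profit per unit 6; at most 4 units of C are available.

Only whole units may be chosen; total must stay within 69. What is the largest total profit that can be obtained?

2×W, 4×U, 3×V, and 1×C: cost 68 ≤ 69, profit 2·7 + 4·4 + 3·8 + 1·6 = 60.
3×W, 4×U, and 3×V: cost 68 ≤ 69, profit 3·7 + 4·4 + 3·8 = 61.
Best is 61.

61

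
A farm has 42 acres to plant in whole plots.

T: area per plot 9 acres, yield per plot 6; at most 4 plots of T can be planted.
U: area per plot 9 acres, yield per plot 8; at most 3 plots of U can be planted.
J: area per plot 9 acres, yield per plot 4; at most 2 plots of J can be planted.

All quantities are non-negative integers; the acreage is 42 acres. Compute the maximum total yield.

U has the best ratio (8/9); taking only U gives at most 3×8 = 24 (stopped by the supply cap of 3).
Mixing does better — 1×T and 3×U: area 36 ≤ 42, yield 1·6 + 3·8 = 30.

30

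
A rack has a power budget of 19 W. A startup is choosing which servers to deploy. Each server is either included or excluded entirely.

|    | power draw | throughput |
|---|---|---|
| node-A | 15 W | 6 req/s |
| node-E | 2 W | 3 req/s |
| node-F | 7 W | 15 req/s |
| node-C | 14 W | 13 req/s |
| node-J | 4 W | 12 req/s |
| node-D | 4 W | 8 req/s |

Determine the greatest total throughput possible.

38

Treat it as a binary knapsack problem.
Take node-E, node-F, node-J, and node-D: power draw 2 + 7 + 4 + 4 = 17 ≤ 19, throughput 3 + 15 + 12 + 8 = 38.
No other feasible combination does better.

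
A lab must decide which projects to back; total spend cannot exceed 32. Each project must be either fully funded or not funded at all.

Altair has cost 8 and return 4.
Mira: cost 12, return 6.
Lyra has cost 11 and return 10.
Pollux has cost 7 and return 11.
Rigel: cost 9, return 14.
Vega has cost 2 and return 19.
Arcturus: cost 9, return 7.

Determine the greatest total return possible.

Take Lyra, Pollux, Rigel, and Vega: cost 11 + 7 + 9 + 2 = 29 ≤ 32, return 10 + 11 + 14 + 19 = 54.
No other feasible combination does better.

54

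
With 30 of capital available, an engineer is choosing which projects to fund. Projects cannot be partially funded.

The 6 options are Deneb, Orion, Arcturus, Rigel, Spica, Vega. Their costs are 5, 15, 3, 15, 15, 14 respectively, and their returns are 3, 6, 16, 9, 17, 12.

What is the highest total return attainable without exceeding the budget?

Treat it as a binary knapsack problem.
Arcturus + Spica: cost 3 + 15 = 18 ≤ 30, return 16 + 17 = 33.
Deneb + Arcturus + Spica: cost 5 + 3 + 15 = 23 ≤ 30, return 3 + 16 + 17 = 36.
Best is Deneb, Arcturus, and Spica with total return 36.

36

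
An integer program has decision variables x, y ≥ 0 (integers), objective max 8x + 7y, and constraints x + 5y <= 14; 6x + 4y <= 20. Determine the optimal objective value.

The continuous relaxation peaks at (1.69, 2.46) with value 30.77; rounding to a feasible lattice point costs some objective.
(x,y)=(2,2): 1·2+5·2=12≤14, 6·2+4·2=20≤20, objective 30.
(x,y)=(2,1): 1·2+5·1=7≤14, 6·2+4·1=16≤20, objective 23.
(x,y)=(1,2): 1·1+5·2=11≤14, 6·1+4·2=14≤20, objective 22.
Maximum is 30 at (x,y)=(2,2).

30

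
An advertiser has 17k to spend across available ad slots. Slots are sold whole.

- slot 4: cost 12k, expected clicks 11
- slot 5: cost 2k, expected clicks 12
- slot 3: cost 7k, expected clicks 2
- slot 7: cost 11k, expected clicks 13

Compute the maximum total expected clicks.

Allowing fractional choices, the relaxed optimum would be about 28.7, but ad slots are indivisible.
slot 5 + slot 7: cost 2 + 11 = 13 ≤ 17, expected clicks 12 + 13 = 25.
slot 5 + slot 3: cost 2 + 7 = 9 ≤ 17, expected clicks 12 + 2 = 14.
slot 4 + slot 5: cost 12 + 2 = 14 ≤ 17, expected clicks 11 + 12 = 23.
Best is slot 5 and slot 7 with total expected clicks 25.

25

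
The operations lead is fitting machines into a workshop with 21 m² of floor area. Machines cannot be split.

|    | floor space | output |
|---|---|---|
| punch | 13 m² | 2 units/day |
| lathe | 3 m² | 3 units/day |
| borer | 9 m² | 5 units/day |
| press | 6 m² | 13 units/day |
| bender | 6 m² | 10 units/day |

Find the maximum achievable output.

Take borer, press, and bender: floor space 9 + 6 + 6 = 21 ≤ 21, output 5 + 13 + 10 = 28.
No other feasible combination does better.

28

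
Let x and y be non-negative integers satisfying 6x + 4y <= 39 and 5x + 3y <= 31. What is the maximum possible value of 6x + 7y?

(x,y)=(0,9) is feasible, giving 63.
(x,y)=(1,8) is feasible, giving 62.
The best lattice point is (0,9), giving 63.

63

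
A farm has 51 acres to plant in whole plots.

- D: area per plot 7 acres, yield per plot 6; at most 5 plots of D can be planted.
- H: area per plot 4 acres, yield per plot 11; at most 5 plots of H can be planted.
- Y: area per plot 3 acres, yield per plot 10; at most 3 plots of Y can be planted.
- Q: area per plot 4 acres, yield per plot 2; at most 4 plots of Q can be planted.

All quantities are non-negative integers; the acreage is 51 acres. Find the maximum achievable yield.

3×D, 5×H, and 3×Y: area 50 ≤ 51, yield 3·6 + 5·11 + 3·10 = 103.
2×D, 5×H, 3×Y, and 2×Q: area 51 ≤ 51, yield 2·6 + 5·11 + 3·10 + 2·2 = 101.
Best is 103.

103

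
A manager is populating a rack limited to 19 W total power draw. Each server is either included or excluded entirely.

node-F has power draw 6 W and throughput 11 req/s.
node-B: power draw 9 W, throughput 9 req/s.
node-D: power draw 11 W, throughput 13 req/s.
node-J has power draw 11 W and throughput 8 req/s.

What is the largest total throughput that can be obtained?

This is a 0-1 knapsack instance.
Allowing fractional choices, the relaxed optimum would be about 26.0, but servers are indivisible.
node-F + node-J: power draw 6 + 11 = 17 ≤ 19, throughput 11 + 8 = 19.
node-F + node-D: power draw 6 + 11 = 17 ≤ 19, throughput 11 + 13 = 24.
node-F + node-B: power draw 6 + 9 = 15 ≤ 19, throughput 11 + 9 = 20.
Best is node-F and node-D with total throughput 24.

24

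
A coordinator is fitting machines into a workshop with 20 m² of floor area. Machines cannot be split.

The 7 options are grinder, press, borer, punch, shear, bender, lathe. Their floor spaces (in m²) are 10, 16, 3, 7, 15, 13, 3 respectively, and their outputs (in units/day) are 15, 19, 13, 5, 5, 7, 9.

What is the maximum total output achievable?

37

Allowing fractional choices, the relaxed optimum would be about 41.8, but machines are indivisible.
grinder + borer + lathe: floor space 10 + 3 + 3 = 16 ≤ 20, output 15 + 13 + 9 = 37.
grinder + borer + punch: floor space 10 + 3 + 7 = 20 ≤ 20, output 15 + 13 + 5 = 33.
Best is grinder, borer, and lathe with total output 37.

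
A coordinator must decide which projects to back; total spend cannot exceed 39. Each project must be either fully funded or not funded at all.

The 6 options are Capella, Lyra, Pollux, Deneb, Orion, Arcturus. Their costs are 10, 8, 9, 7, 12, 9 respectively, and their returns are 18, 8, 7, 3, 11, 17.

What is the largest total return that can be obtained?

54

Capella + Lyra + Pollux + Arcturus: cost 10 + 8 + 9 + 9 = 36 ≤ 39, return 18 + 8 + 7 + 17 = 50.
Capella + Deneb + Orion + Arcturus: cost 10 + 7 + 12 + 9 = 38 ≤ 39, return 18 + 3 + 11 + 17 = 49.
Capella + Lyra + Orion + Arcturus: cost 10 + 8 + 12 + 9 = 39 ≤ 39, return 18 + 8 + 11 + 17 = 54.
Best is Capella, Lyra, Orion, and Arcturus with total return 54.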